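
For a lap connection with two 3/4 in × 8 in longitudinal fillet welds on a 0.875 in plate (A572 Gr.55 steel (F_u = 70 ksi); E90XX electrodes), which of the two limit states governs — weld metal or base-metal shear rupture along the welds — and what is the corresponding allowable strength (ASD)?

E90XX → F_EXX = 90 ksi.
t_e = 0.707 × 0.75 = 0.5302 in; L = 16 in.
Weld metal: R_n/Ω = (1/2.0) × 0.6 × 90 × 0.5302 × 16 = 229.1 kip.
Base metal (shear rupture): R_n/Ω = (1/2.0) × 0.6 × 70 × 0.875 × 16 = 294 kip.
Governing: weld metal.

R_n/Ω ≈ 229 kip (weld metal governs)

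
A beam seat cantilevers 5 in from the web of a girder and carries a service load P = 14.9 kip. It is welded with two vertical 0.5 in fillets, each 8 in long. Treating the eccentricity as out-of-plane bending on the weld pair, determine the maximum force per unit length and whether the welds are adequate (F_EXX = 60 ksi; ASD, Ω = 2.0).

f_max ≈ 3.61 kip/in; adequate

L_w = 2 × 8 = 16 in; section modulus (unit throat) S = 2 × L²/6 = 21.33 in².
Direct shear f_v = P/L_w = 14.9/16 = 0.9313 kip/in.
Moment M = P × e = 14.9 × 5 = 74.5 kip·in; bending f_b = M/S = 3.492 kip/in.
f_max = √(f_v² + f_b²) = √(0.9313² + 3.492²) = 3.614 kip/in.
r_n/Ω = (1/2.0) × 0.6 × 60 × (0.707 × 0.5) = 6.363 kip/in → adequate.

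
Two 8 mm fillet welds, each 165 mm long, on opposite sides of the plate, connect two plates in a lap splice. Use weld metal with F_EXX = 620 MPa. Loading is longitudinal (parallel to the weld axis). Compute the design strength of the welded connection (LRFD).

φR_n ≈ 521 kN

Effective throat t_e = 0.707 × 8 = 5.656 mm.
Total length L = 330 mm; A_we = 5.656 × 330 = 1866 mm².
F_nw = 0.6 F_EXX = 0.6 × 620 = 372 MPa.
φR_n = 0.75 × 372 × 1866 × 10⁻³ = 520.7 kN.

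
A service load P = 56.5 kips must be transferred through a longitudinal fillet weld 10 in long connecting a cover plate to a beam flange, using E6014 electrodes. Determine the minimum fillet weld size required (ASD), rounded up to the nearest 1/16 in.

w = 1/2 in

E60XX → F_EXX = 60 ksi.
Total weld length L = 10 in.
Required throat t_e = P × Ω / (0.6 F_EXX × L) = 56.5 × 2.0 / (0.6 × 60 × 10) = 0.3139 in.
Required leg w = t_e / 0.707 = 0.444 in → use 1/2 in.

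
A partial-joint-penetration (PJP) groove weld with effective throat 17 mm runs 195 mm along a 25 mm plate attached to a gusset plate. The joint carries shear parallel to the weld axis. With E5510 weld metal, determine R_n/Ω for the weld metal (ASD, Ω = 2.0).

E55XX → F_EXX = 550 MPa.
Effective throat (given) t_e = 17 mm.
A_we = 17 × 195 = 3315 mm².
F_nw = 0.6 F_EXX = 330 MPa.
R_n/Ω = (330 × 3315) / 2.0 × 10⁻³ = 547 kN.

R_n/Ω ≈ 547 kN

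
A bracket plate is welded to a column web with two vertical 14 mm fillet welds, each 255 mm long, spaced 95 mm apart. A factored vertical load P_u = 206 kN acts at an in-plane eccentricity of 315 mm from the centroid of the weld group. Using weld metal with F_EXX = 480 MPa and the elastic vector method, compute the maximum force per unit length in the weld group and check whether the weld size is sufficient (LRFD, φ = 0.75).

f_max ≈ 2430 N/mm; NOT adequate

Total weld length L_w = 510 mm. Treat welds as unit-width lines.
Polar moment about centroid: J = 2[d³/12 + d(b/2)²] = 2[255³/12 + 255×47.5²] = 3914000 mm³.
Direct shear f_v = P/L_w = 206×10³ / 510 = 403.9 N/mm (vertical).
Torsion M = P·e = 206×10³ × 315 = 64890000 N·mm.
Critical point at (x, y) = (47.5, 127.5) from centroid. f_tx = M·y/J = 2114 N/mm; f_ty = M·x/J = 787.4 N/mm.
Resultant f_max = √[f_tx² + (f_v + f_ty)²] = √[2114² + (403.9 + 787.4)²] = 2426 N/mm.
Capacity per unit length: φr_n = 0.75 × 0.6 × 480 × (0.707 × 14) = 2138 N/mm.
2426 > 2138 → NOT adequate.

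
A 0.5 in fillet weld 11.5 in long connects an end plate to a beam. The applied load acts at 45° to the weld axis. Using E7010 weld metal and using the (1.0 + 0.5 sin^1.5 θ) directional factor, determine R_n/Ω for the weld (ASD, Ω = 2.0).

R_n/Ω ≈ 111 kips

E70XX → F_EXX = 70 ksi.
t_e = 0.707 × 0.5 = 0.3535 in; A_we = 0.3535 × 11.5 = 4.065 in².
Directional factor: 1.0 + 0.5 sin^1.5(45°) = 1.297.
F_nw = 0.6 × 70 × 1.297 = 54.49 ksi.
R_n/Ω = (54.49 × 4.065) / 2.0 = 110.8 kips.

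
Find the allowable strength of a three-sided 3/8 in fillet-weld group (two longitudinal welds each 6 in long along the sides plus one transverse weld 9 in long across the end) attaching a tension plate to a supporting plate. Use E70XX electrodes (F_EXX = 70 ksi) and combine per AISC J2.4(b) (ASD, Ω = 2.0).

R_n/Ω ≈ 132 kips

t_e = 0.707 × 0.375 = 0.2651 in.
R_nwl = 0.6 × 70 × 0.2651 × 12 = 133.6 kips (longitudinal, 2 welds).
R_nwt = 0.6 × 70 × 0.2651 × 9 = 100.2 kips (transverse, base value).
(i) R_nwl + R_nwt = 233.8 kips; (ii) 0.85 R_nwl + 1.5 R_nwt = 263.9 kips.
R_n = max = 263.9 kips [governs: (ii)]; R_n/Ω = 132 kips.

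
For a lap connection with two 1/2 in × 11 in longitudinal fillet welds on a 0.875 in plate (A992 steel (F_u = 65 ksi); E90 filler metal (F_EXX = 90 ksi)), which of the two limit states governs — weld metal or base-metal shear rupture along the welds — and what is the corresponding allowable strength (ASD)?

t_e = 0.707 × 0.5 = 0.3535 in; L = 22 in.
Weld metal: R_n/Ω = (1/2.0) × 0.6 × 90 × 0.3535 × 22 = 210 kip.
Base metal (shear rupture): R_n/Ω = (1/2.0) × 0.6 × 65 × 0.875 × 22 = 375.4 kip.
Governing: weld metal.

R_n/Ω ≈ 210 kip (weld metal governs)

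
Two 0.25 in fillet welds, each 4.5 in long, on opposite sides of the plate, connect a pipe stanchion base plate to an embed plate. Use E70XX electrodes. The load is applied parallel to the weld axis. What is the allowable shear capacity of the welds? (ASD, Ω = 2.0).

R_n/Ω ≈ 33.4 kips

E70XX → F_EXX = 70 ksi.
Effective throat t_e = 0.707 × 0.25 = 0.1767 in.
Total length L = 9 in; A_we = 0.1767 × 9 = 1.591 in².
F_nw = 0.6 F_EXX = 0.6 × 70 = 42 ksi.
R_n = 42 × 1.591 = 66.81 kips; R_n/Ω = 66.81/2.0 = 33.41 kips.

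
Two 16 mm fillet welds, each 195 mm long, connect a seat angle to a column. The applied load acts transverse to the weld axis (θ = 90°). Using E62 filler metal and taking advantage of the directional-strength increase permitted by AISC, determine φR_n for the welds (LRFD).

φR_n ≈ 1850 kN

E62XX → F_EXX = 620 MPa.
t_e = 0.707 × 16 = 11.31 mm; A_we = 11.31 × 390 = 4412 mm².
Directional factor: 1.0 + 0.5 sin^1.5(90°) = 1.5.
F_nw = 0.6 × 620 × 1.5 = 558 MPa.
φR_n = 0.75 × 558 × 4412 × 10⁻³ = 1846 kN.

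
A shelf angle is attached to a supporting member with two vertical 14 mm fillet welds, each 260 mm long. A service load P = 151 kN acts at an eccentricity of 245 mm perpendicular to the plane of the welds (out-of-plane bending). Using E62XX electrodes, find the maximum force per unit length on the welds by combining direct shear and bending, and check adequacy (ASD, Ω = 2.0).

f_max ≈ 1670 N/mm; adequate

E62XX → F_EXX = 620 MPa.
L_w = 2 × 260 = 520 mm; section modulus (unit throat) S = 2 × L²/6 = 22530 mm².
Direct shear f_v = P/L_w = 151×10³/520 = 290.4 N/mm.
Moment M = P × e = 151×10³ × 245 = 36995000 N·mm; bending f_b = M/S = 1642 N/mm.
f_max = √(f_v² + f_b²) = √(290.4² + 1642²) = 1667 N/mm.
r_n/Ω = (1/2.0) × 0.6 × 620 × (0.707 × 14) = 1841 N/mm → adequate.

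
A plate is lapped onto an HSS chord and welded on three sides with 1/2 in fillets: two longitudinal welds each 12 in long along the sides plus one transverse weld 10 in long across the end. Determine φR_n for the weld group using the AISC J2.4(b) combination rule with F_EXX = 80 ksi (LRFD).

φR_n ≈ 451 kips

t_e = 0.707 × 0.5 = 0.3535 in.
R_nwl = 0.6 × 80 × 0.3535 × 24 = 407.2 kips (longitudinal, 2 welds).
R_nwt = 0.6 × 80 × 0.3535 × 10 = 169.7 kips (transverse, base value).
(i) R_nwl + R_nwt = 576.9 kips; (ii) 0.85 R_nwl + 1.5 R_nwt = 600.7 kips.
R_n = max = 600.7 kips [governs: (ii)]; φR_n = 450.5 kips.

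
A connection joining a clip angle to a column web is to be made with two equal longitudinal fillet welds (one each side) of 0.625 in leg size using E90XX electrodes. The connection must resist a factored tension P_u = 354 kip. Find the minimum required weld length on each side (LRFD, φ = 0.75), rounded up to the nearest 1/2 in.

E90XX → F_EXX = 90 ksi.
Throat t_e = 0.707 × 0.625 = 0.4419 in.
φr_n = 0.75 × 0.6 × 90 × 0.4419 = 17.9 kip/in.
L_req = P_u / φr_n = 354 / 17.9 = 19.78 in total.
Per side: 19.78 / 2 = 9.891 in.
Round up → use L = 10 in on each side.

L = 10 in on each side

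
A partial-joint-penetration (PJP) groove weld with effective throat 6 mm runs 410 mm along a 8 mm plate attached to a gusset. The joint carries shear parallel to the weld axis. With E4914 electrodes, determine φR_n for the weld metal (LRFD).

E49XX → F_EXX = 490 MPa.
Effective throat (given) t_e = 6 mm.
A_we = 6 × 410 = 2460 mm².
F_nw = 0.6 F_EXX = 294 MPa.
φR_n = 0.75 × 294 × 2460 × 10⁻³ = 542.4 kN.

φR_n ≈ 542 kN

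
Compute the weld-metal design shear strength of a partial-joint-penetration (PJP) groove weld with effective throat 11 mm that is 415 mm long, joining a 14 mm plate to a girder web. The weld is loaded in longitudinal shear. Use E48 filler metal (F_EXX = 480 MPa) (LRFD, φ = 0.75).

Effective throat (given) t_e = 11 mm.
A_we = 11 × 415 = 4565 mm².
F_nw = 0.6 F_EXX = 288 MPa.
φR_n = 0.75 × 288 × 4565 × 10⁻³ = 986 kN.

φR_n ≈ 986 kN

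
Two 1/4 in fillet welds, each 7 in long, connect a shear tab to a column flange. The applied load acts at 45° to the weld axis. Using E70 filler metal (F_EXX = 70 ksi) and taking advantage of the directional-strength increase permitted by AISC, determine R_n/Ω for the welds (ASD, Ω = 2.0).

R_n/Ω ≈ 67.4 kips

t_e = 0.707 × 0.25 = 0.1767 in; A_we = 0.1767 × 14 = 2.474 in².
Directional factor: 1.0 + 0.5 sin^1.5(45°) = 1.297.
F_nw = 0.6 × 70 × 1.297 = 54.49 ksi.
R_n/Ω = (54.49 × 2.474) / 2.0 = 67.41 kips.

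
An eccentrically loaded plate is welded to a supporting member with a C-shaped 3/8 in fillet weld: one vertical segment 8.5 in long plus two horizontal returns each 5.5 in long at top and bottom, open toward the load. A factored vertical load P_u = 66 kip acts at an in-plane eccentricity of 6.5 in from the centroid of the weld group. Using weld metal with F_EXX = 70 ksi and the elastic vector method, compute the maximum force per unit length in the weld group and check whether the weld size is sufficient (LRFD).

f_max ≈ 10.5 kip/in; NOT adequate

Total weld length L_w = 19.5 in. Treat welds as unit-width lines.
Centroid: x̄ = 2×5.5×2.75 / 19.5 = 1.551 in from the vertical weld.
Polar moment about centroid: J = I_x + I_y = [8.5³/12 + 2×5.5×4.25²] + [8.5×1.551² + 2(5.5³/12 + 5.5×1.199²)] = 313.9 in³.
Direct shear f_v = P/L_w = 66 / 19.5 = 3.385 kip/in (vertical).
Torsion M = P·e = 66 × 6.5 = 429 kip·in.
Critical point at (x, y) = (3.949, 4.25) from centroid. f_tx = M·y/J = 5.809 kip/in; f_ty = M·x/J = 5.397 kip/in.
Resultant f_max = √[f_tx² + (f_v + f_ty)²] = √[5.809² + (3.385 + 5.397)²] = 10.53 kip/in.
Capacity per unit length: φr_n = 0.75 × 0.6 × 70 × (0.707 × 0.375) = 8.351 kip/in.
10.53 > 8.351 → NOT adequate.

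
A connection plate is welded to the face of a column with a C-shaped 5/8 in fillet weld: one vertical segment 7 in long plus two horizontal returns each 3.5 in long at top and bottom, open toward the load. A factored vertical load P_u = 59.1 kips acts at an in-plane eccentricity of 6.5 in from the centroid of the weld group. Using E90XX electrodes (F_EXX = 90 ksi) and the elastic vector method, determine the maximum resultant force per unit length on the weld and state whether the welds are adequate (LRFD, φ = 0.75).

Total weld length L_w = 14 in. Treat welds as unit-width lines.
Centroid: x̄ = 2×3.5×1.75 / 14 = 0.875 in from the vertical weld.
Polar moment about centroid: J = I_x + I_y = [7³/12 + 2×3.5×3.5²] + [7×0.875² + 2(3.5³/12 + 3.5×0.875²)] = 132.2 in³.
Direct shear f_v = P/L_w = 59.1 / 14 = 4.221 kip/in (vertical).
Torsion M = P·e = 59.1 × 6.5 = 384.15 kip·in.
Critical point at (x, y) = (2.625, 3.5) from centroid. f_tx = M·y/J = 10.17 kip/in; f_ty = M·x/J = 7.628 kip/in.
Resultant f_max = √[f_tx² + (f_v + f_ty)²] = √[10.17² + (4.221 + 7.628)²] = 15.62 kip/in.
Capacity per unit length: φr_n = 0.75 × 0.6 × 90 × (0.707 × 0.625) = 17.9 kip/in.
15.62 ≤ 17.9 → adequate.

f_max ≈ 15.6 kip/in; adequate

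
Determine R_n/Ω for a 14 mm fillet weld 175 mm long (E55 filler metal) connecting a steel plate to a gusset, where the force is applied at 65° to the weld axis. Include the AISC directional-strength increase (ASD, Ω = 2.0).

R_n/Ω ≈ 409 kN

E55XX → F_EXX = 550 MPa.
t_e = 0.707 × 14 = 9.898 mm; A_we = 9.898 × 175 = 1732 mm².
Directional factor: 1.0 + 0.5 sin^1.5(65°) = 1.431.
F_nw = 0.6 × 550 × 1.431 = 472.4 MPa.
R_n/Ω = (472.4 × 1732) / 2.0 × 10⁻³ = 409.1 kN.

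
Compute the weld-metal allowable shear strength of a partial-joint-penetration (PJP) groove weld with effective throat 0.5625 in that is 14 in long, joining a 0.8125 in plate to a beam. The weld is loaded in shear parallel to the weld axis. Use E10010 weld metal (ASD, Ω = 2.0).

E100XX → F_EXX = 100 ksi.
Effective throat (given) t_e = 0.5625 in.
A_we = 0.5625 × 14 = 7.875 in².
F_nw = 0.6 F_EXX = 60 ksi.
R_n/Ω = (60 × 7.875) / 2.0 = 236.2 kip.

R_n/Ω ≈ 236 kip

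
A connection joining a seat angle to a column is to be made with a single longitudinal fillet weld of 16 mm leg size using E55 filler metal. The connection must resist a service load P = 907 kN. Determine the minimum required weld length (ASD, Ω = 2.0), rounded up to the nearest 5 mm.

E55XX → F_EXX = 550 MPa.
Throat t_e = 0.707 × 16 = 11.31 mm.
r_n/Ω = (0.6 × 550 × 11.31) / 2.0 = 1866 N/mm = 1.866 kN/mm.
L_req = P / (r_n/Ω) = 907 / 1.866 = 485.9 mm total.
Round up → use L = 490 mm.

L = 490 mm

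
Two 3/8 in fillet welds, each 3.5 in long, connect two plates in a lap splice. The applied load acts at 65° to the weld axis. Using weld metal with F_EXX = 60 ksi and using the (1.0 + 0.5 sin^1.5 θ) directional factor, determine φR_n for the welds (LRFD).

φR_n ≈ 71.7 kip

t_e = 0.707 × 0.375 = 0.2651 in; A_we = 0.2651 × 7 = 1.856 in².
Directional factor: 1.0 + 0.5 sin^1.5(65°) = 1.431.
F_nw = 0.6 × 60 × 1.431 = 51.53 ksi.
φR_n = 0.75 × 51.53 × 1.856 = 71.73 kip.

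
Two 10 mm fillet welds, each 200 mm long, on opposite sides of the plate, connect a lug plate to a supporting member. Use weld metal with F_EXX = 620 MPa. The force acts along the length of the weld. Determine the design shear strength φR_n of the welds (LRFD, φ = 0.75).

Effective throat t_e = 0.707 × 10 = 7.07 mm.
Total length L = 400 mm; A_we = 7.07 × 400 = 2828 mm².
F_nw = 0.6 F_EXX = 0.6 × 620 = 372 MPa.
φR_n = 0.75 × 372 × 2828 × 10⁻³ = 789 kN.

φR_n ≈ 789 kN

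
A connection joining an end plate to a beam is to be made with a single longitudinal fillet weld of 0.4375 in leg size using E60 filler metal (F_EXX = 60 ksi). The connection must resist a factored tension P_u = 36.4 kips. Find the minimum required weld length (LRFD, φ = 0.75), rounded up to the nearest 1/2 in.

L = 4.5 in

Throat t_e = 0.707 × 0.4375 = 0.3093 in.
φr_n = 0.75 × 0.6 × 60 × 0.3093 = 8.351 kips/in.
L_req = P_u / φr_n = 36.4 / 8.351 = 4.359 in total.
Round up → use L = 4.5 in.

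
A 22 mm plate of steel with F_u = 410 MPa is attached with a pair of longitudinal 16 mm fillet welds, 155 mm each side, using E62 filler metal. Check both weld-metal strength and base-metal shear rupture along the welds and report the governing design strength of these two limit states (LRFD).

φR_n ≈ 978 kN (weld metal governs)

E62XX → F_EXX = 620 MPa.
t_e = 0.707 × 16 = 11.31 mm; L = 310 mm.
Weld metal: φR_n = 0.75 × 0.6 × 620 × 11.31 × 310 × 10⁻³ = 978.4 kN.
Base metal (shear rupture): φR_n = 0.75 × 0.6 × 410 × 22 × 310 × 10⁻³ = 1258 kN.
Governing: weld metal.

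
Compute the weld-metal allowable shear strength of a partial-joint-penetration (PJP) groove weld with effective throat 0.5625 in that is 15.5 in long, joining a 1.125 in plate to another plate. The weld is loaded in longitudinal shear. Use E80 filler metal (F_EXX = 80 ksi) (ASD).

R_n/Ω ≈ 209 kips

Effective throat (given) t_e = 0.5625 in.
A_we = 0.5625 × 15.5 = 8.719 in².
F_nw = 0.6 F_EXX = 48 ksi.
R_n/Ω = (48 × 8.719) / 2.0 = 209.2 kips.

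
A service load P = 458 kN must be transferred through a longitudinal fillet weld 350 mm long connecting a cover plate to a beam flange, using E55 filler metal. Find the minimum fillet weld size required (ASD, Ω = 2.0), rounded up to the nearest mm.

w = 12 mm

E55XX → F_EXX = 550 MPa.
Total weld length L = 350 mm.
Required throat t_e = P × Ω / (0.6 F_EXX × L) = 458 × 2.0 / (0.6 × 550 × 350 × 10⁻³) = 7.931 mm.
Required leg w = t_e / 0.707 = 11.22 mm → use 12 mm.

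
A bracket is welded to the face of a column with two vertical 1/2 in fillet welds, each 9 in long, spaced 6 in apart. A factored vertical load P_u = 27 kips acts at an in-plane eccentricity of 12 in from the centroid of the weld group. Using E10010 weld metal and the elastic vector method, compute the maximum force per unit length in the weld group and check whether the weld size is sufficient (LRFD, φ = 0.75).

f_max ≈ 7.12 kip/in; adequate

E100XX → F_EXX = 100 ksi.
Total weld length L_w = 18 in. Treat welds as unit-width lines.
Polar moment about centroid: J = 2[d³/12 + d(b/2)²] = 2[9³/12 + 9×3²] = 283.5 in³.
Direct shear f_v = P/L_w = 27 / 18 = 1.5 kip/in (vertical).
Torsion M = P·e = 27 × 12 = 324 kip·in.
Critical point at (x, y) = (3, 4.5) from centroid. f_tx = M·y/J = 5.143 kip/in; f_ty = M·x/J = 3.429 kip/in.
Resultant f_max = √[f_tx² + (f_v + f_ty)²] = √[5.143² + (1.5 + 3.429)²] = 7.123 kip/in.
Capacity per unit length: φr_n = 0.75 × 0.6 × 100 × (0.707 × 0.5) = 15.91 kip/in.
7.123 ≤ 15.91 → adequate.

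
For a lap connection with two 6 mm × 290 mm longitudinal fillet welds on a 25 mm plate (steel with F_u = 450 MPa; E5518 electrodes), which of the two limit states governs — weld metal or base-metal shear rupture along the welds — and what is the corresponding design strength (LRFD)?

E55XX → F_EXX = 550 MPa.
t_e = 0.707 × 6 = 4.242 mm; L = 580 mm.
Weld metal: φR_n = 0.75 × 0.6 × 550 × 4.242 × 580 × 10⁻³ = 608.9 kN.
Base metal (shear rupture): φR_n = 0.75 × 0.6 × 450 × 25 × 580 × 10⁻³ = 2936 kN.
Governing: weld metal.

φR_n ≈ 609 kN (weld metal governs)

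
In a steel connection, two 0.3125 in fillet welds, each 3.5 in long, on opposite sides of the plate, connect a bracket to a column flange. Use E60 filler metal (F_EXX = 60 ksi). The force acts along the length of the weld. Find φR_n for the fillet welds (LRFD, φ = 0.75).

Effective throat t_e = 0.707 × 0.3125 = 0.2209 in.
Total length L = 7 in; A_we = 0.2209 × 7 = 1.547 in².
F_nw = 0.6 F_EXX = 0.6 × 60 = 36 ksi.
φR_n = 0.75 × 36 × 1.547 = 41.76 kips.

φR_n ≈ 41.8 kips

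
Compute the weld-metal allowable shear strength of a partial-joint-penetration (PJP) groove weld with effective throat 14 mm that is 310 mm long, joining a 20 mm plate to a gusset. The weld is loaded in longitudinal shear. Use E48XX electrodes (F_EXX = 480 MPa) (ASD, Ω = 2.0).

R_n/Ω ≈ 625 kN

Effective throat (given) t_e = 14 mm.
A_we = 14 × 310 = 4340 mm².
F_nw = 0.6 F_EXX = 288 MPa.
R_n/Ω = (288 × 4340) / 2.0 × 10⁻³ = 625 kN.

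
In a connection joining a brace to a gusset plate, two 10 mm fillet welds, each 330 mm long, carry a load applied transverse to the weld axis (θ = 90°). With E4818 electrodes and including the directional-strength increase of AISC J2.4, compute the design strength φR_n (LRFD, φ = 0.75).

E48XX → F_EXX = 480 MPa.
t_e = 0.707 × 10 = 7.07 mm; A_we = 7.07 × 660 = 4666 mm².
Directional factor: 1.0 + 0.5 sin^1.5(90°) = 1.5.
F_nw = 0.6 × 480 × 1.5 = 432 MPa.
φR_n = 0.75 × 432 × 4666 × 10⁻³ = 1512 kN.

φR_n ≈ 1510 kN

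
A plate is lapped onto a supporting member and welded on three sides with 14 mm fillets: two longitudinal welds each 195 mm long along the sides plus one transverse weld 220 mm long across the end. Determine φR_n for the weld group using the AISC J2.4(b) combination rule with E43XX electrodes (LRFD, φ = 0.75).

φR_n ≈ 1270 kN

E43XX → F_EXX = 430 MPa.
t_e = 0.707 × 14 = 9.898 mm.
R_nwl = 0.6 × 430 × 9.898 × 390 × 10⁻³ = 995.9 kN (longitudinal, 2 welds).
R_nwt = 0.6 × 430 × 9.898 × 220 × 10⁻³ = 561.8 kN (transverse, base value).
(i) R_nwl + R_nwt = 1558 kN; (ii) 0.85 R_nwl + 1.5 R_nwt = 1689 kN.
R_n = max = 1689 kN [governs: (ii)]; φR_n = 1267 kN.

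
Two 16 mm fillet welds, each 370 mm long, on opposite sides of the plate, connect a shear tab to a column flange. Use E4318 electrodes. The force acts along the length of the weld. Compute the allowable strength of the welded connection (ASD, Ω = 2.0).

E43XX → F_EXX = 430 MPa.
Effective throat t_e = 0.707 × 16 = 11.31 mm.
Total length L = 740 mm; A_we = 11.31 × 740 = 8371 mm².
F_nw = 0.6 F_EXX = 0.6 × 430 = 258 MPa.
R_n = 258 × 8371 × 10⁻³ = 2160 kN; R_n/Ω = 2160/2.0 = 1080 kN.

R_n/Ω ≈ 1080 kN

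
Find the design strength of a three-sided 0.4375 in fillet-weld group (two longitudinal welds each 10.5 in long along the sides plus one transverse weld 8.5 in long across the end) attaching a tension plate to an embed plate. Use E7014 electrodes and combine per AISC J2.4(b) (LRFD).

E70XX → F_EXX = 70 ksi.
t_e = 0.707 × 0.4375 = 0.3093 in.
R_nwl = 0.6 × 70 × 0.3093 × 21 = 272.8 kips (longitudinal, 2 welds).
R_nwt = 0.6 × 70 × 0.3093 × 8.5 = 110.4 kips (transverse, base value).
(i) R_nwl + R_nwt = 383.2 kips; (ii) 0.85 R_nwl + 1.5 R_nwt = 397.5 kips.
R_n = max = 397.5 kips [governs: (ii)]; φR_n = 298.1 kips.

φR_n ≈ 298 kips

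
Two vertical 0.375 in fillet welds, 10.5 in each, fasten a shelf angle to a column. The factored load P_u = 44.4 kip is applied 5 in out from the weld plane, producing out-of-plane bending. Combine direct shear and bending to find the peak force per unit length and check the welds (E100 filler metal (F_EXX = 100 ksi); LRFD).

f_max ≈ 6.4 kip/in; adequate

L_w = 2 × 10.5 = 21 in; section modulus (unit throat) S = 2 × L²/6 = 36.75 in².
Direct shear f_v = P/L_w = 44.4/21 = 2.114 kip/in.
Moment M = P × e = 44.4 × 5 = 222 kip·in; bending f_b = M/S = 6.041 kip/in.
f_max = √(f_v² + f_b²) = √(2.114² + 6.041²) = 6.4 kip/in.
φr_n = 0.75 × 0.6 × 100 × (0.707 × 0.375) = 11.93 kip/in → adequate.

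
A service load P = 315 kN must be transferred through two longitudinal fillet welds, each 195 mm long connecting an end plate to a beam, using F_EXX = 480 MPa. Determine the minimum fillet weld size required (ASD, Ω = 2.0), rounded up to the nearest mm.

Total weld length L = 390 mm.
Required throat t_e = P × Ω / (0.6 F_EXX × L) = 315 × 2.0 / (0.6 × 480 × 390 × 10⁻³) = 5.609 mm.
Required leg w = t_e / 0.707 = 7.933 mm → use 8 mm.

w = 8 mm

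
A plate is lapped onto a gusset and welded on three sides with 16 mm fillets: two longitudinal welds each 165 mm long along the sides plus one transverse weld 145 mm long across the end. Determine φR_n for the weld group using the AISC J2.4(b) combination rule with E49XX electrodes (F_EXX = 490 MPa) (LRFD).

φR_n ≈ 1240 kN

t_e = 0.707 × 16 = 11.31 mm.
R_nwl = 0.6 × 490 × 11.31 × 330 × 10⁻³ = 1097 kN (longitudinal, 2 welds).
R_nwt = 0.6 × 490 × 11.31 × 145 × 10⁻³ = 482.2 kN (transverse, base value).
(i) R_nwl + R_nwt = 1580 kN; (ii) 0.85 R_nwl + 1.5 R_nwt = 1656 kN.
R_n = max = 1656 kN [governs: (ii)]; φR_n = 1242 kN.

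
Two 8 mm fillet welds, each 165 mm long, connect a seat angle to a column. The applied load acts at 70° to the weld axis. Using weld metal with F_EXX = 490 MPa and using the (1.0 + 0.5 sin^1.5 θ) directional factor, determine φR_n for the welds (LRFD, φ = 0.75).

φR_n ≈ 599 kN

t_e = 0.707 × 8 = 5.656 mm; A_we = 5.656 × 330 = 1866 mm².
Directional factor: 1.0 + 0.5 sin^1.5(70°) = 1.455.
F_nw = 0.6 × 490 × 1.455 = 427.9 MPa.
φR_n = 0.75 × 427.9 × 1866 × 10⁻³ = 599 kN.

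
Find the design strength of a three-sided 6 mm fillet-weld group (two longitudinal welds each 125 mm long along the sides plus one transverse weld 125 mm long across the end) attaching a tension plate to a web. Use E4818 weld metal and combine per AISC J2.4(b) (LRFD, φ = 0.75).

E48XX → F_EXX = 480 MPa.
t_e = 0.707 × 6 = 4.242 mm.
R_nwl = 0.6 × 480 × 4.242 × 250 × 10⁻³ = 305.4 kN (longitudinal, 2 welds).
R_nwt = 0.6 × 480 × 4.242 × 125 × 10⁻³ = 152.7 kN (transverse, base value).
(i) R_nwl + R_nwt = 458.1 kN; (ii) 0.85 R_nwl + 1.5 R_nwt = 488.7 kN.
R_n = max = 488.7 kN [governs: (ii)]; φR_n = 366.5 kN.

φR_n ≈ 367 kN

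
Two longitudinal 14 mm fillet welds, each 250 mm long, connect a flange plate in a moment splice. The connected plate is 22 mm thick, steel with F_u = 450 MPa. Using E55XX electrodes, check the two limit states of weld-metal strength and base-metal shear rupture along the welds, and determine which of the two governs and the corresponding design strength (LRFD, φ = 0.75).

φR_n ≈ 1220 kN (weld metal governs)

E55XX → F_EXX = 550 MPa.
t_e = 0.707 × 14 = 9.898 mm; L = 500 mm.
Weld metal: φR_n = 0.75 × 0.6 × 550 × 9.898 × 500 × 10⁻³ = 1225 kN.
Base metal (shear rupture): φR_n = 0.75 × 0.6 × 450 × 22 × 500 × 10⁻³ = 2228 kN.
Governing: weld metal.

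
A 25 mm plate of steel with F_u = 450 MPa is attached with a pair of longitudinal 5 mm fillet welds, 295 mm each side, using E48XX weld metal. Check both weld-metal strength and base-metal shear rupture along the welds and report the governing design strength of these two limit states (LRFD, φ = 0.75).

φR_n ≈ 451 kN (weld metal governs)

E48XX → F_EXX = 480 MPa.
t_e = 0.707 × 5 = 3.535 mm; L = 590 mm.
Weld metal: φR_n = 0.75 × 0.6 × 480 × 3.535 × 590 × 10⁻³ = 450.5 kN.
Base metal (shear rupture): φR_n = 0.75 × 0.6 × 450 × 25 × 590 × 10⁻³ = 2987 kN.
Governing: weld metal.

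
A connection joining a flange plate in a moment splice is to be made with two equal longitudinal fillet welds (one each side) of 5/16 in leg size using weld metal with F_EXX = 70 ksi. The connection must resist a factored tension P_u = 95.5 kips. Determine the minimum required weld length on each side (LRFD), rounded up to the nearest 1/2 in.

L = 7 in on each side

Throat t_e = 0.707 × 0.3125 = 0.2209 in.
φr_n = 0.75 × 0.6 × 70 × 0.2209 = 6.96 kips/in.
L_req = P_u / φr_n = 95.5 / 6.96 = 13.72 in total.
Per side: 13.72 / 2 = 6.861 in.
Round up → use L = 7 in on each side.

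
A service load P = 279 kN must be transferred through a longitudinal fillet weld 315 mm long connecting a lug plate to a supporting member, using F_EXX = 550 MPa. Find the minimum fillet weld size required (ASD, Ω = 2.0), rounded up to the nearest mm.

Total weld length L = 315 mm.
Required throat t_e = P × Ω / (0.6 F_EXX × L) = 279 × 2.0 / (0.6 × 550 × 315 × 10⁻³) = 5.368 mm.
Required leg w = t_e / 0.707 = 7.593 mm → use 8 mm.

w = 8 mm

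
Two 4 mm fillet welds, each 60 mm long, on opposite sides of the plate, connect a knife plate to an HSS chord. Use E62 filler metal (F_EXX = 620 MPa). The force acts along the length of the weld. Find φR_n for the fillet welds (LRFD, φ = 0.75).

φR_n ≈ 94.7 kN

Effective throat t_e = 0.707 × 4 = 2.828 mm.
Total length L = 120 mm; A_we = 2.828 × 120 = 339.4 mm².
F_nw = 0.6 F_EXX = 0.6 × 620 = 372 MPa.
φR_n = 0.75 × 372 × 339.4 × 10⁻³ = 94.68 kN.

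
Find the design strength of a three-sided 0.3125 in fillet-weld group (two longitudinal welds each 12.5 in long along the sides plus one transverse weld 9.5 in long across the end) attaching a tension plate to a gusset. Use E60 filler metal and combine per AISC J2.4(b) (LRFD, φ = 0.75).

φR_n ≈ 212 kips

E60XX → F_EXX = 60 ksi.
t_e = 0.707 × 0.3125 = 0.2209 in.
R_nwl = 0.6 × 60 × 0.2209 × 25 = 198.8 kips (longitudinal, 2 welds).
R_nwt = 0.6 × 60 × 0.2209 × 9.5 = 75.56 kips (transverse, base value).
(i) R_nwl + R_nwt = 274.4 kips; (ii) 0.85 R_nwl + 1.5 R_nwt = 282.4 kips.
R_n = max = 282.4 kips [governs: (ii)]; φR_n = 211.8 kips.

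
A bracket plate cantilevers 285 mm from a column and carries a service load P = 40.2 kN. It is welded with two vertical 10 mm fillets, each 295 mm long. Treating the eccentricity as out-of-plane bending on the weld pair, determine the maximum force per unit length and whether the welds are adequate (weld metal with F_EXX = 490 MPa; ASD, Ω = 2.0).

L_w = 2 × 295 = 590 mm; section modulus (unit throat) S = 2 × L²/6 = 29010 mm².
Direct shear f_v = P/L_w = 40.2×10³/590 = 68.14 N/mm.
Moment M = P × e = 40.2×10³ × 285 = 11457000 N·mm; bending f_b = M/S = 395 N/mm.
f_max = √(f_v² + f_b²) = √(68.14² + 395²) = 400.8 N/mm.
r_n/Ω = (1/2.0) × 0.6 × 490 × (0.707 × 10) = 1039 N/mm → adequate.

f_max ≈ 401 N/mm; adequate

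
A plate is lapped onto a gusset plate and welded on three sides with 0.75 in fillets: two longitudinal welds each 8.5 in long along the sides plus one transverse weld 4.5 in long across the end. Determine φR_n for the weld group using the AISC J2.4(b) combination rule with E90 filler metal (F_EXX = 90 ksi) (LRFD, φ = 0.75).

t_e = 0.707 × 0.75 = 0.5302 in.
R_nwl = 0.6 × 90 × 0.5302 × 17 = 486.8 kips (longitudinal, 2 welds).
R_nwt = 0.6 × 90 × 0.5302 × 4.5 = 128.9 kips (transverse, base value).
(i) R_nwl + R_nwt = 615.6 kips; (ii) 0.85 R_nwl + 1.5 R_nwt = 607 kips.
R_n = max = 615.6 kips [governs: (i)]; φR_n = 461.7 kips.

φR_n ≈ 462 kips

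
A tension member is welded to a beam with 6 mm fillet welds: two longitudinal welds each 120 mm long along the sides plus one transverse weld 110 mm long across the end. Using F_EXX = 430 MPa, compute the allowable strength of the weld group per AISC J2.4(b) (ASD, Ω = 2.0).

R_n/Ω ≈ 202 kN

t_e = 0.707 × 6 = 4.242 mm.
R_nwl = 0.6 × 430 × 4.242 × 240 × 10⁻³ = 262.7 kN (longitudinal, 2 welds).
R_nwt = 0.6 × 430 × 4.242 × 110 × 10⁻³ = 120.4 kN (transverse, base value).
(i) R_nwl + R_nwt = 383.1 kN; (ii) 0.85 R_nwl + 1.5 R_nwt = 403.8 kN.
R_n = max = 403.8 kN [governs: (ii)]; R_n/Ω = 201.9 kN.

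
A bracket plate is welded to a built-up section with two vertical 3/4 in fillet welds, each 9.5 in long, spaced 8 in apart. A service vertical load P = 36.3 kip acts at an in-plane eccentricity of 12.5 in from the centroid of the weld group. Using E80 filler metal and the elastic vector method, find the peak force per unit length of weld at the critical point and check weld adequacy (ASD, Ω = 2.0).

f_max ≈ 7.68 kip/in; adequate

E80XX → F_EXX = 80 ksi.
Total weld length L_w = 19 in. Treat welds as unit-width lines.
Polar moment about centroid: J = 2[d³/12 + d(b/2)²] = 2[9.5³/12 + 9.5×4²] = 446.9 in³.
Direct shear f_v = P/L_w = 36.3 / 19 = 1.911 kip/in (vertical).
Torsion M = P·e = 36.3 × 12.5 = 453.75 kip·in.
Critical point at (x, y) = (4, 4.75) from centroid. f_tx = M·y/J = 4.823 kip/in; f_ty = M·x/J = 4.061 kip/in.
Resultant f_max = √[f_tx² + (f_v + f_ty)²] = √[4.823² + (1.911 + 4.061)²] = 7.676 kip/in.
Capacity per unit length: r_n/Ω = (1/2.0) × 0.6 × 80 × (0.707 × 0.75) = 12.73 kip/in.
7.676 ≤ 12.73 → adequate.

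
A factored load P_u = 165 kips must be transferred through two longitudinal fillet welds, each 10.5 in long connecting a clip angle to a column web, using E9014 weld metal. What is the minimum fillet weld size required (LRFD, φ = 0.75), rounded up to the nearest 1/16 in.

w = 5/16 in

E90XX → F_EXX = 90 ksi.
Total weld length L = 21 in.
Required throat t_e = P_u / (φ × 0.6 F_EXX × L) = 165 / (0.75 × 0.6 × 90 × 21) = 0.194 in.
Required leg w = t_e / 0.707 = 0.2744 in → use 5/16 in.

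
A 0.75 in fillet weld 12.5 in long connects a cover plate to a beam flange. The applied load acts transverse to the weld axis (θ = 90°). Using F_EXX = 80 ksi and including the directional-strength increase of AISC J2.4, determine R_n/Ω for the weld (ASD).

R_n/Ω ≈ 239 kip

t_e = 0.707 × 0.75 = 0.5302 in; A_we = 0.5302 × 12.5 = 6.628 in².
Directional factor: 1.0 + 0.5 sin^1.5(90°) = 1.5.
F_nw = 0.6 × 80 × 1.5 = 72 ksi.
R_n/Ω = (72 × 6.628) / 2.0 = 238.6 kip.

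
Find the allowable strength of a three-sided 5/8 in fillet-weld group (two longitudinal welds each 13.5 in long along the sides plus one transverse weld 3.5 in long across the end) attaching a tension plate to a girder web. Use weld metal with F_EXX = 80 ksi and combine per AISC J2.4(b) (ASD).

R_n/Ω ≈ 323 kips

t_e = 0.707 × 0.625 = 0.4419 in.
R_nwl = 0.6 × 80 × 0.4419 × 27 = 572.7 kips (longitudinal, 2 welds).
R_nwt = 0.6 × 80 × 0.4419 × 3.5 = 74.23 kips (transverse, base value).
(i) R_nwl + R_nwt = 646.9 kips; (ii) 0.85 R_nwl + 1.5 R_nwt = 598.1 kips.
R_n = max = 646.9 kips [governs: (i)]; R_n/Ω = 323.5 kips.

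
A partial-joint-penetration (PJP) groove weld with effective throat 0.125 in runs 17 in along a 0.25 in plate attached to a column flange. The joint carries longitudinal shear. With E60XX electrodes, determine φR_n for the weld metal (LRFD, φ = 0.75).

E60XX → F_EXX = 60 ksi.
Effective throat (given) t_e = 0.125 in.
A_we = 0.125 × 17 = 2.125 in².
F_nw = 0.6 F_EXX = 36 ksi.
φR_n = 0.75 × 36 × 2.125 = 57.38 kip.

φR_n ≈ 57.4 kip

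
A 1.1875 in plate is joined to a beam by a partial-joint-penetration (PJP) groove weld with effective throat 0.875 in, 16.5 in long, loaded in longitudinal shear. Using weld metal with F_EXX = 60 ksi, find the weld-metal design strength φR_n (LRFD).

Effective throat (given) t_e = 0.875 in.
A_we = 0.875 × 16.5 = 14.44 in².
F_nw = 0.6 F_EXX = 36 ksi.
φR_n = 0.75 × 36 × 14.44 = 389.8 kip.

φR_n ≈ 390 kip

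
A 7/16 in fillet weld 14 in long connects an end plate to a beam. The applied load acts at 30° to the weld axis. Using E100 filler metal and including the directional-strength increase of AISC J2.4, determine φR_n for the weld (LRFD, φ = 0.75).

E100XX → F_EXX = 100 ksi.
t_e = 0.707 × 0.4375 = 0.3093 in; A_we = 0.3093 × 14 = 4.33 in².
Directional factor: 1.0 + 0.5 sin^1.5(30°) = 1.177.
F_nw = 0.6 × 100 × 1.177 = 70.61 ksi.
φR_n = 0.75 × 70.61 × 4.33 = 229.3 kip.

φR_n ≈ 229 kip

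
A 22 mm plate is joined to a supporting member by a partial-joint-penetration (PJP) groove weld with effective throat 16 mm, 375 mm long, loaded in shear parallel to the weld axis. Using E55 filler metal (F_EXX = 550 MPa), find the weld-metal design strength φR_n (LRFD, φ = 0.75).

Effective throat (given) t_e = 16 mm.
A_we = 16 × 375 = 6000 mm².
F_nw = 0.6 F_EXX = 330 MPa.
φR_n = 0.75 × 330 × 6000 × 10⁻³ = 1485 kN.

φR_n ≈ 1480 kN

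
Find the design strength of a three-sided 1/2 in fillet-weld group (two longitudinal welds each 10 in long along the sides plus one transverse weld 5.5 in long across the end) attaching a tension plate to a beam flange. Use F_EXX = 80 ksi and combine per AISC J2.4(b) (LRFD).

t_e = 0.707 × 0.5 = 0.3535 in.
R_nwl = 0.6 × 80 × 0.3535 × 20 = 339.4 kips (longitudinal, 2 welds).
R_nwt = 0.6 × 80 × 0.3535 × 5.5 = 93.32 kips (transverse, base value).
(i) R_nwl + R_nwt = 432.7 kips; (ii) 0.85 R_nwl + 1.5 R_nwt = 428.4 kips.
R_n = max = 432.7 kips [governs: (i)]; φR_n = 324.5 kips.

φR_n ≈ 325 kips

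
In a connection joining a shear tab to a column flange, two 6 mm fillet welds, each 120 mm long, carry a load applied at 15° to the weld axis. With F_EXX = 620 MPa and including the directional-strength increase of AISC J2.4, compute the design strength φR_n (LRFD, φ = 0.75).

φR_n ≈ 303 kN

t_e = 0.707 × 6 = 4.242 mm; A_we = 4.242 × 240 = 1018 mm².
Directional factor: 1.0 + 0.5 sin^1.5(15°) = 1.066.
F_nw = 0.6 × 620 × 1.066 = 396.5 MPa.
φR_n = 0.75 × 396.5 × 1018 × 10⁻³ = 302.7 kN.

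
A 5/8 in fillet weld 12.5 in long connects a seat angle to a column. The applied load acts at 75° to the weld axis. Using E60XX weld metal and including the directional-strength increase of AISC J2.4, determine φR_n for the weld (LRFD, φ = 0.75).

E60XX → F_EXX = 60 ksi.
t_e = 0.707 × 0.625 = 0.4419 in; A_we = 0.4419 × 12.5 = 5.523 in².
Directional factor: 1.0 + 0.5 sin^1.5(75°) = 1.475.
F_nw = 0.6 × 60 × 1.475 = 53.09 ksi.
φR_n = 0.75 × 53.09 × 5.523 = 219.9 kip.

φR_n ≈ 220 kip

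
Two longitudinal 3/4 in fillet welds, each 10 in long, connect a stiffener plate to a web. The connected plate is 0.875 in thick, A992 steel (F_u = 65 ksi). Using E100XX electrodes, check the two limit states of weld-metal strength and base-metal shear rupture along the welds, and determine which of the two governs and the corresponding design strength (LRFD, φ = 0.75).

E100XX → F_EXX = 100 ksi.
t_e = 0.707 × 0.75 = 0.5302 in; L = 20 in.
Weld metal: φR_n = 0.75 × 0.6 × 100 × 0.5302 × 20 = 477.2 kip.
Base metal (shear rupture): φR_n = 0.75 × 0.6 × 65 × 0.875 × 20 = 511.9 kip.
Governing: weld metal.

φR_n ≈ 477 kip (weld metal governs)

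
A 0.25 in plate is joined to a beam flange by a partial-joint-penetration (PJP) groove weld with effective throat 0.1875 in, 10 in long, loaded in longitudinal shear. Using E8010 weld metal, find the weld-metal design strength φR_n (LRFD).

φR_n ≈ 67.5 kip

E80XX → F_EXX = 80 ksi.
Effective throat (given) t_e = 0.1875 in.
A_we = 0.1875 × 10 = 1.875 in².
F_nw = 0.6 F_EXX = 48 ksi.
φR_n = 0.75 × 48 × 1.875 = 67.5 kip.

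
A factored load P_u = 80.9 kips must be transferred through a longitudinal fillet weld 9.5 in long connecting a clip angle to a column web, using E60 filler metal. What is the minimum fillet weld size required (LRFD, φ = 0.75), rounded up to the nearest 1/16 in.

w = 1/2 in

E60XX → F_EXX = 60 ksi.
Total weld length L = 9.5 in.
Required throat t_e = P_u / (φ × 0.6 F_EXX × L) = 80.9 / (0.75 × 0.6 × 60 × 9.5) = 0.3154 in.
Required leg w = t_e / 0.707 = 0.4461 in → use 1/2 in.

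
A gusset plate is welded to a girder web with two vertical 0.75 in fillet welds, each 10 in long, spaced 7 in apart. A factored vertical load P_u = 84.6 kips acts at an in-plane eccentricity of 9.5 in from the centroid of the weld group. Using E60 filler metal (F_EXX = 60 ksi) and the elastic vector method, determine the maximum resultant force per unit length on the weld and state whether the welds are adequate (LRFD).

f_max ≈ 14.8 kip/in; NOT adequate

Total weld length L_w = 20 in. Treat welds as unit-width lines.
Polar moment about centroid: J = 2[d³/12 + d(b/2)²] = 2[10³/12 + 10×3.5²] = 411.7 in³.
Direct shear f_v = P/L_w = 84.6 / 20 = 4.23 kip/in (vertical).
Torsion M = P·e = 84.6 × 9.5 = 803.7 kip·in.
Critical point at (x, y) = (3.5, 5) from centroid. f_tx = M·y/J = 9.762 kip/in; f_ty = M·x/J = 6.833 kip/in.
Resultant f_max = √[f_tx² + (f_v + f_ty)²] = √[9.762² + (4.23 + 6.833)²] = 14.75 kip/in.
Capacity per unit length: φr_n = 0.75 × 0.6 × 60 × (0.707 × 0.75) = 14.32 kip/in.
14.75 > 14.32 → NOT adequate.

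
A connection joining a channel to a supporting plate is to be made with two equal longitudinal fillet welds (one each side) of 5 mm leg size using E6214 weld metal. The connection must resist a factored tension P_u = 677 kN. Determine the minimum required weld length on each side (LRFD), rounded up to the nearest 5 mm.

L = 345 mm on each side

E62XX → F_EXX = 620 MPa.
Throat t_e = 0.707 × 5 = 3.535 mm.
φr_n = 0.75 × 0.6 × 620 × 3.535 × 10⁻³ = 0.9863 kN/mm.
L_req = P_u / φr_n = 677 / 0.9863 = 686.4 mm total.
Per side: 686.4 / 2 = 343.2 mm.
Round up → use L = 345 mm on each side.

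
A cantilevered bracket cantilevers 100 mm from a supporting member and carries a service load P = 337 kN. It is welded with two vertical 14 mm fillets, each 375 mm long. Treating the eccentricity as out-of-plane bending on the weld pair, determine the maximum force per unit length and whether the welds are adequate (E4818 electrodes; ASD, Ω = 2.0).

f_max ≈ 848 N/mm; adequate

E48XX → F_EXX = 480 MPa.
L_w = 2 × 375 = 750 mm; section modulus (unit throat) S = 2 × L²/6 = 46880 mm².
Direct shear f_v = P/L_w = 337×10³/750 = 449.3 N/mm.
Moment M = P × e = 337×10³ × 100 = 33700000 N·mm; bending f_b = M/S = 718.9 N/mm.
f_max = √(f_v² + f_b²) = √(449.3² + 718.9²) = 847.8 N/mm.
r_n/Ω = (1/2.0) × 0.6 × 480 × (0.707 × 14) = 1425 N/mm → adequate.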